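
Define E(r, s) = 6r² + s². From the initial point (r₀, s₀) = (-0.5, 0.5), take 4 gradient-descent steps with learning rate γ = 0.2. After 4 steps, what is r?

-1.9208

∇E = (12r, 2s)
Step 1: at (-0.5, 0.5), ∇E = (-6, 1) → (-0.5, 0.5) − 0.2·(-6, 1) = (0.7, 0.3)
Step 2: at (0.7, 0.3), ∇E = (8.4, 0.6) → (0.7, 0.3) − 0.2·(8.4, 0.6) = (-0.98, 0.18)
Step 3: at (-0.98, 0.18), ∇E = (-11.76, 0.36) → (-0.98, 0.18) − 0.2·(-11.76, 0.36) = (1.372, 0.108)
Step 4: at (1.372, 0.108), ∇E = (16.464, 0.216) → (1.372, 0.108) − 0.2·(16.464, 0.216) = (-1.9208, 0.0648)
r = -1.9208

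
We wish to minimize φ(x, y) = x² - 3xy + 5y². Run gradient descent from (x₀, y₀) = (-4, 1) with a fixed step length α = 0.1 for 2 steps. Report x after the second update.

-2.68

∇φ = (2x - 3y, -3x + 10y)
Step 1: at (-4, 1), ∇φ = (-11, 22) → (-4, 1) − 0.1·(-11, 22) = (-2.9, -1.2)
Step 2: at (-2.9, -1.2), ∇φ = (-2.2, -3.3) → (-2.9, -1.2) − 0.1·(-2.2, -3.3) = (-2.68, -0.87)
x = -2.68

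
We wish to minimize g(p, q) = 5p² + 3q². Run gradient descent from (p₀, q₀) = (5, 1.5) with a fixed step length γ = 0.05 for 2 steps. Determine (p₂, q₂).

∇g = (10p, 6q)
Step 1: at (5, 1.5), ∇g = (50, 9) → (5, 1.5) − 0.05·(50, 9) = (2.5, 1.05)
Step 2: at (2.5, 1.05), ∇g = (25, 6.3) → (2.5, 1.05) − 0.05·(25, 6.3) = (1.25, 0.735)

(1.25, 0.735)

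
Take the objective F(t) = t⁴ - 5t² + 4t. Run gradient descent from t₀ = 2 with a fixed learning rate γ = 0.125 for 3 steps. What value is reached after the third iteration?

-1.5625

F′(t) = 4t³ - 10t + 4
Step 1: F′(2) = 16; t₁ = 2 − 0.125·16 = 0
Step 2: F′(0) = 4; t₂ = 0 − 0.125·4 = -0.5
Step 3: F′(-0.5) = 8.5; t₃ = -0.5 − 0.125·8.5 = -1.5625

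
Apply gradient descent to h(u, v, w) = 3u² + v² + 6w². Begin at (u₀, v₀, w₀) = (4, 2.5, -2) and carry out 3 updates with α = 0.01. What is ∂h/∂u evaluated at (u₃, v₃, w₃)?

∇h = (6u, 2v, 12w)
Step 1: at (4, 2.5, -2), ∇h = (24, 5, -24) → (4, 2.5, -2) − 0.01·(24, 5, -24) = (3.76, 2.45, -1.76)
Step 2: at (3.76, 2.45, -1.76), ∇h = (22.56, 4.9, -21.12) → (3.76, 2.45, -1.76) − 0.01·(22.56, 4.9, -21.12) = (3.5344, 2.401, -1.5488)
Step 3: at (3.5344, 2.401, -1.5488), ∇h = (21.2064, 4.802, -18.5856) → (3.5344, 2.401, -1.5488) − 0.01·(21.2064, 4.802, -18.5856) = (3.322336, 2.35298, -1.362944)
∂h/∂u at (3.322336, 2.35298, -1.362944) = 19.934016

19.934016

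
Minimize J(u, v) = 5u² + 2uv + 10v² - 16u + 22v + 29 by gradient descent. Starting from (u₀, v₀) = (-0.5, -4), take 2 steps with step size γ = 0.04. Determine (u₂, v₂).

(1.1672, -1.2608)

∇J = (10u + 2v - 16, 2u + 20v + 22)
Step 1: at (-0.5, -4), ∇J = (-29, -59) → (-0.5, -4) − 0.04·(-29, -59) = (0.66, -1.64)
Step 2: at (0.66, -1.64), ∇J = (-12.68, -9.48) → (0.66, -1.64) − 0.04·(-12.68, -9.48) = (1.1672, -1.2608)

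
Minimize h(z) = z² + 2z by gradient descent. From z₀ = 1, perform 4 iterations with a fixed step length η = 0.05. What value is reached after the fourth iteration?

h′(z) = 2z + 2
Step 1: h′(1) = 4; z₁ = 1 − 0.05·4 = 0.8
Step 2: h′(0.8) = 3.6; z₂ = 0.8 − 0.05·3.6 = 0.62
Step 3: h′(0.62) = 3.24; z₃ = 0.62 − 0.05·3.24 = 0.458
Step 4: h′(0.458) = 2.916; z₄ = 0.458 − 0.05·2.916 = 0.3122

0.3122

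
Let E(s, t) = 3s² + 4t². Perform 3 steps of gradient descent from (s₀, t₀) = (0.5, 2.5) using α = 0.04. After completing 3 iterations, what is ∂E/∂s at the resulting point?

∇E = (6s, 8t)
Step 1: at (0.5, 2.5), ∇E = (3, 20) → (0.5, 2.5) − 0.04·(3, 20) = (0.38, 1.7)
Step 2: at (0.38, 1.7), ∇E = (2.28, 13.6) → (0.38, 1.7) − 0.04·(2.28, 13.6) = (0.2888, 1.156)
Step 3: at (0.2888, 1.156), ∇E = (1.7328, 9.248) → (0.2888, 1.156) − 0.04·(1.7328, 9.248) = (0.219488, 0.78608)
∂E/∂s at (0.219488, 0.78608) = 1.316928

1.316928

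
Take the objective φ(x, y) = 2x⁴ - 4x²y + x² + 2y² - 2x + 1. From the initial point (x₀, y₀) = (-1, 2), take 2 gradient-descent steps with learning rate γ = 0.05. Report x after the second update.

-1.1528

∇φ = (8x³ - 8xy + 2x - 2, -4x² + 4y)
Step 1: at (-1, 2), ∇φ = (4, 4) → (-1, 2) − 0.05·(4, 4) = (-1.2, 1.8)
Step 2: at (-1.2, 1.8), ∇φ = (-0.944, 1.44) → (-1.2, 1.8) − 0.05·(-0.944, 1.44) = (-1.1528, 1.728)
x = -1.1528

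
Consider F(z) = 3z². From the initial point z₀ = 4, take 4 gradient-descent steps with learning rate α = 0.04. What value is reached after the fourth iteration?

F′(z) = 6z
z₁ = 4 − 0.04·24 = 3.04
z₂ = 3.04 − 0.04·18.24 = 2.3104
z₃ = 2.3104 − 0.04·13.8624 = 1.755904
z₄ = 1.755904 − 0.04·10.535424 = 1.33448704

1.33448704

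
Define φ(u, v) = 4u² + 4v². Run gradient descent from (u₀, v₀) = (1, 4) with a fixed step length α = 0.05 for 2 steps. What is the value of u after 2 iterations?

∇φ = (8u, 8v)
(u₁, v₁) = (1, 4) − 0.05·(8, 32) = (0.6, 2.4)
(u₂, v₂) = (0.6, 2.4) − 0.05·(4.8, 19.2) = (0.36, 1.44)
u = 0.36

0.36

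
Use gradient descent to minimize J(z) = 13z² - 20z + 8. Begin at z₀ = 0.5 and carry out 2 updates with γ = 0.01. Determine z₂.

0.6218

J′(z) = 26z - 20
z₁ = 0.5 − 0.01·(-7) = 0.57
z₂ = 0.57 − 0.01·(-5.18) = 0.6218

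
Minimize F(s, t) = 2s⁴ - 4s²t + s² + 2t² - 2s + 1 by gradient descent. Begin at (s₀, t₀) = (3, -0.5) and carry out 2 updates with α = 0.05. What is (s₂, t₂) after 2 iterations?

∇F = (8s³ - 8st + 2s - 2, -4s² + 4t)
Step 1: at (3, -0.5), ∇F = (232, -38) → (3, -0.5) − 0.05·(232, -38) = (-8.6, 1.4)
Step 2: at (-8.6, 1.4), ∇F = (-5011.328, -290.24) → (-8.6, 1.4) − 0.05·(-5011.328, -290.24) = (241.9664, 15.912)

(241.9664, 15.912)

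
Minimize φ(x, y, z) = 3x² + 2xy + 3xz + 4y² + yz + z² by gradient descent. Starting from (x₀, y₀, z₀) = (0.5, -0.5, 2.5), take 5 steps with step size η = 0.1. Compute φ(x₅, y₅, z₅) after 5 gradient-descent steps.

0.507777158

∇φ = (6x + 2y + 3z, 2x + 8y + z, 3x + y + 2z)
Step 1: at (0.5, -0.5, 2.5), ∇φ = (9.5, -0.5, 6) → (0.5, -0.5, 2.5) − 0.1·(9.5, -0.5, 6) = (-0.45, -0.45, 1.9)
Step 2: at (-0.45, -0.45, 1.9), ∇φ = (2.1, -2.6, 2) → (-0.45, -0.45, 1.9) − 0.1·(2.1, -2.6, 2) = (-0.66, -0.19, 1.7)
Step 3: at (-0.66, -0.19, 1.7), ∇φ = (0.76, -1.14, 1.23) → (-0.66, -0.19, 1.7) − 0.1·(0.76, -1.14, 1.23) = (-0.736, -0.076, 1.577)
Step 4: at (-0.736, -0.076, 1.577), ∇φ = (0.163, -0.503, 0.87) → (-0.736, -0.076, 1.577) − 0.1·(0.163, -0.503, 0.87) = (-0.7523, -0.0257, 1.49)
Step 5: at (-0.7523, -0.0257, 1.49), ∇φ = (-0.0952, -0.2202, 0.6974) → (-0.7523, -0.0257, 1.49) − 0.1·(-0.0952, -0.2202, 0.6974) = (-0.74278, -0.00368, 1.42026)
φ(-0.74278, -0.00368, 1.42026) = 0.507777158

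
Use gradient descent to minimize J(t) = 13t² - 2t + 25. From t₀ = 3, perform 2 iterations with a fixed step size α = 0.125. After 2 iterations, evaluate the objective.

2871.703125

J′(t) = 26t - 2
t₁ = 3 − 0.125·76 = -6.5
t₂ = -6.5 − 0.125·(-171) = 14.875
J(14.875) = 2871.703125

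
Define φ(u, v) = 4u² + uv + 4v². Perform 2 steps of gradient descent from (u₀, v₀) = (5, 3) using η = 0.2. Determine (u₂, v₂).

∇φ = (8u + v, u + 8v)
(u₁, v₁) = (5, 3) − 0.2·(43, 29) = (-3.6, -2.8)
(u₂, v₂) = (-3.6, -2.8) − 0.2·(-31.6, -26) = (2.72, 2.4)

(2.72, 2.4)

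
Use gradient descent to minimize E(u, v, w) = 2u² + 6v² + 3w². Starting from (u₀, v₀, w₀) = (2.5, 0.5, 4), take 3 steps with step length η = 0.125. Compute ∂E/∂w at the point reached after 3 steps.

∇E = (4u, 12v, 6w)
(u₁, v₁, w₁) = (2.5, 0.5, 4) − 0.125·(10, 6, 24) = (1.25, -0.25, 1)
(u₂, v₂, w₂) = (1.25, -0.25, 1) − 0.125·(5, -3, 6) = (0.625, 0.125, 0.25)
(u₃, v₃, w₃) = (0.625, 0.125, 0.25) − 0.125·(2.5, 1.5, 1.5) = (0.3125, -0.0625, 0.0625)
∂E/∂w at (0.3125, -0.0625, 0.0625) = 0.375

0.375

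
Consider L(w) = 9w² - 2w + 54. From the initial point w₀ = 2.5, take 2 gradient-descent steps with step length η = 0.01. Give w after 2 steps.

1.7174

L′(w) = 18w - 2
w₁ = 2.5 − 0.01·43 = 2.07
w₂ = 2.07 − 0.01·35.26 = 1.7174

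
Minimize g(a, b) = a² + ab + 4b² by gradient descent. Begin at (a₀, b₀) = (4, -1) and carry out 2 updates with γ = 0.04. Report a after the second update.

3.456

∇g = (2a + b, a + 8b)
(a₁, b₁) = (4, -1) − 0.04·(7, -4) = (3.72, -0.84)
(a₂, b₂) = (3.72, -0.84) − 0.04·(6.6, -3) = (3.456, -0.72)
a = 3.456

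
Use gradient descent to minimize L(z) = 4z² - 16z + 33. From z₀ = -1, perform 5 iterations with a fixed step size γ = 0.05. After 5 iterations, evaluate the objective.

L′(z) = 8z - 16
Step 1: L′(-1) = -24; z₁ = -1 − 0.05·(-24) = 0.2
Step 2: L′(0.2) = -14.4; z₂ = 0.2 − 0.05·(-14.4) = 0.92
Step 3: L′(0.92) = -8.64; z₃ = 0.92 − 0.05·(-8.64) = 1.352
Step 4: L′(1.352) = -5.184; z₄ = 1.352 − 0.05·(-5.184) = 1.6112
Step 5: L′(1.6112) = -3.1104; z₅ = 1.6112 − 0.05·(-3.1104) = 1.76672
L(1.76672) = 17.2176782336

17.2176782336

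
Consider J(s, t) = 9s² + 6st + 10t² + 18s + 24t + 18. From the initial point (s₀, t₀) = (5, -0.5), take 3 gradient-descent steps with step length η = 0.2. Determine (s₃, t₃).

∇J = (18s + 6t + 18, 6s + 20t + 24)
(s₁, t₁) = (5, -0.5) − 0.2·(105, 44) = (-16, -9.3)
(s₂, t₂) = (-16, -9.3) − 0.2·(-325.8, -258) = (49.16, 42.3)
(s₃, t₃) = (49.16, 42.3) − 0.2·(1156.68, 1164.96) = (-182.176, -190.692)

(-182.176, -190.692)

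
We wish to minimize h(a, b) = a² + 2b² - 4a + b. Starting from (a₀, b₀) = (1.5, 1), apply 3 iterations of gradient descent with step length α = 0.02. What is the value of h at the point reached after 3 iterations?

-2.034451173376

∇h = (2a - 4, 4b + 1)
(a₁, b₁) = (1.5, 1) − 0.02·(-1, 5) = (1.52, 0.9)
(a₂, b₂) = (1.52, 0.9) − 0.02·(-0.96, 4.6) = (1.5392, 0.808)
(a₃, b₃) = (1.5392, 0.808) − 0.02·(-0.9216, 4.232) = (1.557632, 0.72336)
h(1.557632, 0.72336) = -2.034451173376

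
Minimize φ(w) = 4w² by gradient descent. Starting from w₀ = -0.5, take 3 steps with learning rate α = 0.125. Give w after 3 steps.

φ′(w) = 8w
Step 1: φ′(-0.5) = -4; w₁ = -0.5 − 0.125·(-4) = 0
Step 2: φ′(0) = 0; w₂ = 0 − 0.125·0 = 0
Step 3: φ′(0) = 0; w₃ = 0 − 0.125·0 = 0

0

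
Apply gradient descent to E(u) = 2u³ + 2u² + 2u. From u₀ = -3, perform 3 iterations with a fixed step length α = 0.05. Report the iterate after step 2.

-12.372

E′(u) = 6u² + 4u + 2
u₁ = -3 − 0.05·44 = -5.2
u₂ = -5.2 − 0.05·143.44 = -12.372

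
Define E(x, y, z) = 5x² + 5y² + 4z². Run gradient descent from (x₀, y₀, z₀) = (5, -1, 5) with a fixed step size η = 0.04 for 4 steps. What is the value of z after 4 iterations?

1.0690688

∇E = (10x, 10y, 8z)
Step 1: at (5, -1, 5), ∇E = (50, -10, 40) → (5, -1, 5) − 0.04·(50, -10, 40) = (3, -0.6, 3.4)
Step 2: at (3, -0.6, 3.4), ∇E = (30, -6, 27.2) → (3, -0.6, 3.4) − 0.04·(30, -6, 27.2) = (1.8, -0.36, 2.312)
Step 3: at (1.8, -0.36, 2.312), ∇E = (18, -3.6, 18.496) → (1.8, -0.36, 2.312) − 0.04·(18, -3.6, 18.496) = (1.08, -0.216, 1.57216)
Step 4: at (1.08, -0.216, 1.57216), ∇E = (10.8, -2.16, 12.57728) → (1.08, -0.216, 1.57216) − 0.04·(10.8, -2.16, 12.57728) = (0.648, -0.1296, 1.0690688)
z = 1.0690688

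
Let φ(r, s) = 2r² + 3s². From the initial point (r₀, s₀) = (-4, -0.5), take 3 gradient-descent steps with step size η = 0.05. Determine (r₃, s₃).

∇φ = (4r, 6s)
(r₁, s₁) = (-4, -0.5) − 0.05·(-16, -3) = (-3.2, -0.35)
(r₂, s₂) = (-3.2, -0.35) − 0.05·(-12.8, -2.1) = (-2.56, -0.245)
(r₃, s₃) = (-2.56, -0.245) − 0.05·(-10.24, -1.47) = (-2.048, -0.1715)

(-2.048, -0.1715)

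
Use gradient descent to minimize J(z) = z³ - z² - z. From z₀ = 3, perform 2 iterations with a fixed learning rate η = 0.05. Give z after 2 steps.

1.65

J′(z) = 3z² - 2z - 1
Step 1: J′(3) = 20; z₁ = 3 − 0.05·20 = 2
Step 2: J′(2) = 7; z₂ = 2 − 0.05·7 = 1.65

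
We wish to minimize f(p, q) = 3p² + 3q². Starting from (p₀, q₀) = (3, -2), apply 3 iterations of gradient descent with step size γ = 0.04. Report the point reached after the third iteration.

∇f = (6p, 6q)
(p₁, q₁) = (3, -2) − 0.04·(18, -12) = (2.28, -1.52)
(p₂, q₂) = (2.28, -1.52) − 0.04·(13.68, -9.12) = (1.7328, -1.1552)
(p₃, q₃) = (1.7328, -1.1552) − 0.04·(10.3968, -6.9312) = (1.316928, -0.877952)

(1.316928, -0.877952)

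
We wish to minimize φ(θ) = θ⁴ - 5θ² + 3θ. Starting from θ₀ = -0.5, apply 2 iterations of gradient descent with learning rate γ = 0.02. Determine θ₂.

-0.81803

φ′(θ) = 4θ³ - 10θ + 3
Step 1: φ′(-0.5) = 7.5; θ₁ = -0.5 − 0.02·7.5 = -0.65
Step 2: φ′(-0.65) = 8.4015; θ₂ = -0.65 − 0.02·8.4015 = -0.81803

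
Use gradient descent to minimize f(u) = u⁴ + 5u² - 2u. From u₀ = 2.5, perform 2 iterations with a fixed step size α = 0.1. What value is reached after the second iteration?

f′(u) = 4u³ + 10u - 2
u₁ = 2.5 − 0.1·85.5 = -6.05
u₂ = -6.05 − 0.1·(-948.2805) = 88.77805

88.77805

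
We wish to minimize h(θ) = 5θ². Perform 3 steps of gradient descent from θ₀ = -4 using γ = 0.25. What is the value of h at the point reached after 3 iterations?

h′(θ) = 10θ
θ₁ = -4 − 0.25·(-40) = 6
θ₂ = 6 − 0.25·60 = -9
θ₃ = -9 − 0.25·(-90) = 13.5
h(13.5) = 911.25

911.25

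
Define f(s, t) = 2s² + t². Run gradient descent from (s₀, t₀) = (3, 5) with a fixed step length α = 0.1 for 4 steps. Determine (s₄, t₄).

∇f = (4s, 2t)
(s₁, t₁) = (3, 5) − 0.1·(12, 10) = (1.8, 4)
(s₂, t₂) = (1.8, 4) − 0.1·(7.2, 8) = (1.08, 3.2)
(s₃, t₃) = (1.08, 3.2) − 0.1·(4.32, 6.4) = (0.648, 2.56)
(s₄, t₄) = (0.648, 2.56) − 0.1·(2.592, 5.12) = (0.3888, 2.048)

(0.3888, 2.048)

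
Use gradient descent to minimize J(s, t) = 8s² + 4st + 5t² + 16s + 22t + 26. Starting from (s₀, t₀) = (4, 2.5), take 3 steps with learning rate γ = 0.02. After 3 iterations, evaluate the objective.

∇J = (16s + 4t + 16, 4s + 10t + 22)
(s₁, t₁) = (4, 2.5) − 0.02·(90, 63) = (2.2, 1.24)
(s₂, t₂) = (2.2, 1.24) − 0.02·(56.16, 43.2) = (1.0768, 0.376)
(s₃, t₃) = (1.0768, 0.376) − 0.02·(34.7328, 30.0672) = (0.382144, -0.225344)
J(0.382144, -0.225344) = 28.234452455424

28.234452455424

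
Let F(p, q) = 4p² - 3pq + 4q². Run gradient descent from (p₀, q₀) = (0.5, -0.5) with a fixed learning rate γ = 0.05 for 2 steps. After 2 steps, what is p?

∇F = (8p - 3q, -3p + 8q)
Step 1: at (0.5, -0.5), ∇F = (5.5, -5.5) → (0.5, -0.5) − 0.05·(5.5, -5.5) = (0.225, -0.225)
Step 2: at (0.225, -0.225), ∇F = (2.475, -2.475) → (0.225, -0.225) − 0.05·(2.475, -2.475) = (0.10125, -0.10125)
p = 0.10125

0.10125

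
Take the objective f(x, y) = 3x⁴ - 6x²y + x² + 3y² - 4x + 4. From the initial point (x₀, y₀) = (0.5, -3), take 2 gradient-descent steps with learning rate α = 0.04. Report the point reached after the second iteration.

∇f = (12x³ - 12xy + 2x - 4, -6x² + 6y)
Step 1: at (0.5, -3), ∇f = (16.5, -19.5) → (0.5, -3) − 0.04·(16.5, -19.5) = (-0.16, -2.22)
Step 2: at (-0.16, -2.22), ∇f = (-8.631552, -13.4736) → (-0.16, -2.22) − 0.04·(-8.631552, -13.4736) = (0.18526208, -1.681056)

(0.18526208, -1.681056)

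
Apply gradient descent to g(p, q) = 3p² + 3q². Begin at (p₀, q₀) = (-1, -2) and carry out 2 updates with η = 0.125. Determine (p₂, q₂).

(-0.0625, -0.125)

∇g = (6p, 6q)
Step 1: at (-1, -2), ∇g = (-6, -12) → (-1, -2) − 0.125·(-6, -12) = (-0.25, -0.5)
Step 2: at (-0.25, -0.5), ∇g = (-1.5, -3) → (-0.25, -0.5) − 0.125·(-1.5, -3) = (-0.0625, -0.125)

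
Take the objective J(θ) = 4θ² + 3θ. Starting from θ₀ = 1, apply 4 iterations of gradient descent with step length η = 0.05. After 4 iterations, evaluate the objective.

J′(θ) = 8θ + 3
θ₁ = 1 − 0.05·11 = 0.45
θ₂ = 0.45 − 0.05·6.6 = 0.12
θ₃ = 0.12 − 0.05·3.96 = -0.078
θ₄ = -0.078 − 0.05·2.376 = -0.1968
J(-0.1968) = -0.43547904

-0.43547904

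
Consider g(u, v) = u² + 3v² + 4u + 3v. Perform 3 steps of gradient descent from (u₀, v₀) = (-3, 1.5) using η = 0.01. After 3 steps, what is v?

∇g = (2u + 4, 6v + 3)
(u₁, v₁) = (-3, 1.5) − 0.01·(-2, 12) = (-2.98, 1.38)
(u₂, v₂) = (-2.98, 1.38) − 0.01·(-1.96, 11.28) = (-2.9604, 1.2672)
(u₃, v₃) = (-2.9604, 1.2672) − 0.01·(-1.9208, 10.6032) = (-2.941192, 1.161168)
v = 1.161168

1.161168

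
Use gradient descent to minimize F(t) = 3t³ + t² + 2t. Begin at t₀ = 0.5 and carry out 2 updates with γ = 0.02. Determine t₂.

F′(t) = 9t² + 2t + 2
t₁ = 0.5 − 0.02·5.25 = 0.395
t₂ = 0.395 − 0.02·4.194225 = 0.3111155

0.3111155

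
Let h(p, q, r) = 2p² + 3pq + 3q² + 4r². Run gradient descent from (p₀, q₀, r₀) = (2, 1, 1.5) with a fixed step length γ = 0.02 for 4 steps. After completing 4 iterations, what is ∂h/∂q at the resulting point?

∇h = (4p + 3q, 3p + 6q, 8r)
(p₁, q₁, r₁) = (2, 1, 1.5) − 0.02·(11, 12, 12) = (1.78, 0.76, 1.26)
(p₂, q₂, r₂) = (1.78, 0.76, 1.26) − 0.02·(9.4, 9.9, 10.08) = (1.592, 0.562, 1.0584)
(p₃, q₃, r₃) = (1.592, 0.562, 1.0584) − 0.02·(8.054, 8.148, 8.4672) = (1.43092, 0.39904, 0.889056)
(p₄, q₄, r₄) = (1.43092, 0.39904, 0.889056) − 0.02·(6.9208, 6.687, 7.112448) = (1.292504, 0.2653, 0.74680704)
∂h/∂q at (1.292504, 0.2653, 0.74680704) = 5.469312

5.469312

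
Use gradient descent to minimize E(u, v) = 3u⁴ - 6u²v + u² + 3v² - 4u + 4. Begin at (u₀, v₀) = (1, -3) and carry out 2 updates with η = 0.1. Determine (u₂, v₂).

(56.0992, 7.536)

∇E = (12u³ - 12uv + 2u - 4, -6u² + 6v)
(u₁, v₁) = (1, -3) − 0.1·(46, -24) = (-3.6, -0.6)
(u₂, v₂) = (-3.6, -0.6) − 0.1·(-596.992, -81.36) = (56.0992, 7.536)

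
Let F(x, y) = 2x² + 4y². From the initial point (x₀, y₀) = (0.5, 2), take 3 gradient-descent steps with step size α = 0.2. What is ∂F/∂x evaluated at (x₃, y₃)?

∇F = (4x, 8y)
(x₁, y₁) = (0.5, 2) − 0.2·(2, 16) = (0.1, -1.2)
(x₂, y₂) = (0.1, -1.2) − 0.2·(0.4, -9.6) = (0.02, 0.72)
(x₃, y₃) = (0.02, 0.72) − 0.2·(0.08, 5.76) = (0.004, -0.432)
∂F/∂x at (0.004, -0.432) = 0.016

0.016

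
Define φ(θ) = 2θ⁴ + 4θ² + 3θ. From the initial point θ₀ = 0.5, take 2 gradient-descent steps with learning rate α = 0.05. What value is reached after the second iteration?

-0.0904

φ′(θ) = 8θ³ + 8θ + 3
Step 1: φ′(0.5) = 8; θ₁ = 0.5 − 0.05·8 = 0.1
Step 2: φ′(0.1) = 3.808; θ₂ = 0.1 − 0.05·3.808 = -0.0904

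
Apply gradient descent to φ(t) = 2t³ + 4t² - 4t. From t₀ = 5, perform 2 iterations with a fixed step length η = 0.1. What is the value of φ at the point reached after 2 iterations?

φ′(t) = 6t² + 8t - 4
t₁ = 5 − 0.1·186 = -13.6
t₂ = -13.6 − 0.1·996.96 = -113.296
φ(-113.296) = -2856734.081052672

-2856734.081052672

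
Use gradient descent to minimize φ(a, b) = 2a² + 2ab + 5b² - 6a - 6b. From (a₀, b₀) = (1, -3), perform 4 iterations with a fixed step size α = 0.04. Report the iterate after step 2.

∇φ = (4a + 2b - 6, 2a + 10b - 6)
Step 1: at (1, -3), ∇φ = (-8, -34) → (1, -3) − 0.04·(-8, -34) = (1.32, -1.64)
Step 2: at (1.32, -1.64), ∇φ = (-4, -19.76) → (1.32, -1.64) − 0.04·(-4, -19.76) = (1.48, -0.8496)

(1.48, -0.8496)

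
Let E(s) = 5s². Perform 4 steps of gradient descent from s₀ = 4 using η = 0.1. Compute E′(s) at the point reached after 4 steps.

E′(s) = 10s
s₁ = 4 − 0.1·40 = 0
s₂ = 0 − 0.1·0 = 0
s₃ = 0 − 0.1·0 = 0
s₄ = 0 − 0.1·0 = 0
E′(s) at (0) = 0

0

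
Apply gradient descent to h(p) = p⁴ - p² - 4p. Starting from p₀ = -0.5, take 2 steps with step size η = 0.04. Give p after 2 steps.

h′(p) = 4p³ - 2p - 4
p₁ = -0.5 − 0.04·(-3.5) = -0.36
p₂ = -0.36 − 0.04·(-3.466624) = -0.22133504

-0.22133504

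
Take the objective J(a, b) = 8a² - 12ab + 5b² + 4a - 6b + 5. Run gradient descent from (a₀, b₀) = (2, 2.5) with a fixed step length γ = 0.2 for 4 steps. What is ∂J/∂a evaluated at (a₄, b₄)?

1694.6784

∇J = (16a - 12b + 4, -12a + 10b - 6)
Step 1: at (2, 2.5), ∇J = (6, -5) → (2, 2.5) − 0.2·(6, -5) = (0.8, 3.5)
Step 2: at (0.8, 3.5), ∇J = (-25.2, 19.4) → (0.8, 3.5) − 0.2·(-25.2, 19.4) = (5.84, -0.38)
Step 3: at (5.84, -0.38), ∇J = (102, -79.88) → (5.84, -0.38) − 0.2·(102, -79.88) = (-14.56, 15.596)
Step 4: at (-14.56, 15.596), ∇J = (-416.112, 324.68) → (-14.56, 15.596) − 0.2·(-416.112, 324.68) = (68.6624, -49.34)
∂J/∂a at (68.6624, -49.34) = 1694.6784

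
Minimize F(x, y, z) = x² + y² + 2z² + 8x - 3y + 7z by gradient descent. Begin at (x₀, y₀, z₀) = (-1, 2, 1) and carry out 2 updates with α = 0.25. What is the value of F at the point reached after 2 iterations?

∇F = (2x + 8, 2y - 3, 4z + 7)
(x₁, y₁, z₁) = (-1, 2, 1) − 0.25·(6, 1, 11) = (-2.5, 1.75, -1.75)
(x₂, y₂, z₂) = (-2.5, 1.75, -1.75) − 0.25·(3, 0.5, 0) = (-3.25, 1.625, -1.75)
F(-3.25, 1.625, -1.75) = -23.796875

-23.796875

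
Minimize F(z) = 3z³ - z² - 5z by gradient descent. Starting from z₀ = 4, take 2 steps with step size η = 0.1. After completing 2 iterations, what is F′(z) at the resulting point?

65111.891409

F′(z) = 9z² - 2z - 5
Step 1: F′(4) = 131; z₁ = 4 − 0.1·131 = -9.1
Step 2: F′(-9.1) = 758.49; z₂ = -9.1 − 0.1·758.49 = -84.949
F′(z) at (-84.949) = 65111.891409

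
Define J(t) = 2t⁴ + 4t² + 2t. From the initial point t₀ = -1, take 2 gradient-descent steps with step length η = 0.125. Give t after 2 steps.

-0.671875

J′(t) = 8t³ + 8t + 2
Step 1: J′(-1) = -14; t₁ = -1 − 0.125·(-14) = 0.75
Step 2: J′(0.75) = 11.375; t₂ = 0.75 − 0.125·11.375 = -0.671875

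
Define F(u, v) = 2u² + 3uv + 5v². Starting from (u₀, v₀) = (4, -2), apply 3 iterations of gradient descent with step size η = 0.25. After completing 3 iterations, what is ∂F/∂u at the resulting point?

∇F = (4u + 3v, 3u + 10v)
(u₁, v₁) = (4, -2) − 0.25·(10, -8) = (1.5, 0)
(u₂, v₂) = (1.5, 0) − 0.25·(6, 4.5) = (0, -1.125)
(u₃, v₃) = (0, -1.125) − 0.25·(-3.375, -11.25) = (0.84375, 1.6875)
∂F/∂u at (0.84375, 1.6875) = 8.4375

8.4375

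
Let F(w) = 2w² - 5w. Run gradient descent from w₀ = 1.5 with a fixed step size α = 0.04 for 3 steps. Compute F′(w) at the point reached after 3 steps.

0.592704

F′(w) = 4w - 5
Step 1: F′(1.5) = 1; w₁ = 1.5 − 0.04·1 = 1.46
Step 2: F′(1.46) = 0.84; w₂ = 1.46 − 0.04·0.84 = 1.4264
Step 3: F′(1.4264) = 0.7056; w₃ = 1.4264 − 0.04·0.7056 = 1.398176
F′(w) at (1.398176) = 0.592704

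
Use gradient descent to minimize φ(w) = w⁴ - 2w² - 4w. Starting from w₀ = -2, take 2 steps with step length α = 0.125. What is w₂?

1.0625

φ′(w) = 4w³ - 4w - 4
w₁ = -2 − 0.125·(-28) = 1.5
w₂ = 1.5 − 0.125·3.5 = 1.0625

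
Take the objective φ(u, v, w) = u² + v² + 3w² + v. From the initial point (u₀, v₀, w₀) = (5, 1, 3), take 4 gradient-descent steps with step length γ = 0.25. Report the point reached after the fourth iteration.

∇φ = (2u, 2v + 1, 6w)
(u₁, v₁, w₁) = (5, 1, 3) − 0.25·(10, 3, 18) = (2.5, 0.25, -1.5)
(u₂, v₂, w₂) = (2.5, 0.25, -1.5) − 0.25·(5, 1.5, -9) = (1.25, -0.125, 0.75)
(u₃, v₃, w₃) = (1.25, -0.125, 0.75) − 0.25·(2.5, 0.75, 4.5) = (0.625, -0.3125, -0.375)
(u₄, v₄, w₄) = (0.625, -0.3125, -0.375) − 0.25·(1.25, 0.375, -2.25) = (0.3125, -0.40625, 0.1875)

(0.3125, -0.40625, 0.1875)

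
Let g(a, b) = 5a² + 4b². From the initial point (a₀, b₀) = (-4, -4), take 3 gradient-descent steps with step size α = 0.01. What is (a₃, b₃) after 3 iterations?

∇g = (10a, 8b)
Step 1: at (-4, -4), ∇g = (-40, -32) → (-4, -4) − 0.01·(-40, -32) = (-3.6, -3.68)
Step 2: at (-3.6, -3.68), ∇g = (-36, -29.44) → (-3.6, -3.68) − 0.01·(-36, -29.44) = (-3.24, -3.3856)
Step 3: at (-3.24, -3.3856), ∇g = (-32.4, -27.0848) → (-3.24, -3.3856) − 0.01·(-32.4, -27.0848) = (-2.916, -3.114752)

(-2.916, -3.114752)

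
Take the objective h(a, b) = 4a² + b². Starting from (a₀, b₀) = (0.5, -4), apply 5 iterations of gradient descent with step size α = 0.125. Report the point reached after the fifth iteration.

∇h = (8a, 2b)
Step 1: at (0.5, -4), ∇h = (4, -8) → (0.5, -4) − 0.125·(4, -8) = (0, -3)
Step 2: at (0, -3), ∇h = (0, -6) → (0, -3) − 0.125·(0, -6) = (0, -2.25)
Step 3: at (0, -2.25), ∇h = (0, -4.5) → (0, -2.25) − 0.125·(0, -4.5) = (0, -1.6875)
Step 4: at (0, -1.6875), ∇h = (0, -3.375) → (0, -1.6875) − 0.125·(0, -3.375) = (0, -1.265625)
Step 5: at (0, -1.265625), ∇h = (0, -2.53125) → (0, -1.265625) − 0.125·(0, -2.53125) = (0, -0.94921875)

(0, -0.94921875)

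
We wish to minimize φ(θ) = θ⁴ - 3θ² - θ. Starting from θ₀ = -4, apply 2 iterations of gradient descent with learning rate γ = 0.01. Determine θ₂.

-1.57390148

φ′(θ) = 4θ³ - 6θ - 1
θ₁ = -4 − 0.01·(-233) = -1.67
θ₂ = -1.67 − 0.01·(-9.609852) = -1.57390148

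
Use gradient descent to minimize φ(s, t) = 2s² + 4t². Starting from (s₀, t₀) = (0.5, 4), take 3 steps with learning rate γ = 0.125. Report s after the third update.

0.0625

∇φ = (4s, 8t)
Step 1: at (0.5, 4), ∇φ = (2, 32) → (0.5, 4) − 0.125·(2, 32) = (0.25, 0)
Step 2: at (0.25, 0), ∇φ = (1, 0) → (0.25, 0) − 0.125·(1, 0) = (0.125, 0)
Step 3: at (0.125, 0), ∇φ = (0.5, 0) → (0.125, 0) − 0.125·(0.5, 0) = (0.0625, 0)
s = 0.0625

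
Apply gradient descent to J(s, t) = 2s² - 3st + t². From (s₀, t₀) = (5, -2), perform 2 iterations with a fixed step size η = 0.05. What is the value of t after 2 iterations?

∇J = (4s - 3t, -3s + 2t)
(s₁, t₁) = (5, -2) − 0.05·(26, -19) = (3.7, -1.05)
(s₂, t₂) = (3.7, -1.05) − 0.05·(17.95, -13.2) = (2.8025, -0.39)
t = -0.39

-0.39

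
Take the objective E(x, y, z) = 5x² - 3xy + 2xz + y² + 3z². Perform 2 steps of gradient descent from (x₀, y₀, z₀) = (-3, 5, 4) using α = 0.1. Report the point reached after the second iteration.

(0.49, 2.69, 0.74)

∇E = (10x - 3y + 2z, -3x + 2y, 2x + 6z)
Step 1: at (-3, 5, 4), ∇E = (-37, 19, 18) → (-3, 5, 4) − 0.1·(-37, 19, 18) = (0.7, 3.1, 2.2)
Step 2: at (0.7, 3.1, 2.2), ∇E = (2.1, 4.1, 14.6) → (0.7, 3.1, 2.2) − 0.1·(2.1, 4.1, 14.6) = (0.49, 2.69, 0.74)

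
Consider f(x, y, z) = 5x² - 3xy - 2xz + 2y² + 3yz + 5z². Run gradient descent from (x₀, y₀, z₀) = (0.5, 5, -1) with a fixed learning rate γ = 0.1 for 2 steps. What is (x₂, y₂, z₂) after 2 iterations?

∇f = (10x - 3y - 2z, -3x + 4y + 3z, -2x + 3y + 10z)
(x₁, y₁, z₁) = (0.5, 5, -1) − 0.1·(-8, 15.5, 4) = (1.3, 3.45, -1.4)
(x₂, y₂, z₂) = (1.3, 3.45, -1.4) − 0.1·(5.45, 5.7, -6.25) = (0.755, 2.88, -0.775)

(0.755, 2.88, -0.775)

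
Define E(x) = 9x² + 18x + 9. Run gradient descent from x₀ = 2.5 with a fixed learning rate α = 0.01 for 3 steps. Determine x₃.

0.929788

E′(x) = 18x + 18
x₁ = 2.5 − 0.01·63 = 1.87
x₂ = 1.87 − 0.01·51.66 = 1.3534
x₃ = 1.3534 − 0.01·42.3612 = 0.929788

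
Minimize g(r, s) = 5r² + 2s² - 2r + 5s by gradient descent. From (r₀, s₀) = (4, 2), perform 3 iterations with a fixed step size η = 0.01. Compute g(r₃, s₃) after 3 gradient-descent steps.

∇g = (10r - 2, 4s + 5)
(r₁, s₁) = (4, 2) − 0.01·(38, 13) = (3.62, 1.87)
(r₂, s₂) = (3.62, 1.87) − 0.01·(34.2, 12.48) = (3.278, 1.7452)
(r₃, s₃) = (3.278, 1.7452) − 0.01·(30.78, 11.9808) = (2.9702, 1.625392)
g(2.9702, 1.625392) = 51.580798507328

51.580798507328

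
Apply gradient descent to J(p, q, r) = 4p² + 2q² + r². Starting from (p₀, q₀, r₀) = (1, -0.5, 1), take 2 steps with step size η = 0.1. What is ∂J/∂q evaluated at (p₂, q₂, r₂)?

-0.72

∇J = (8p, 4q, 2r)
Step 1: at (1, -0.5, 1), ∇J = (8, -2, 2) → (1, -0.5, 1) − 0.1·(8, -2, 2) = (0.2, -0.3, 0.8)
Step 2: at (0.2, -0.3, 0.8), ∇J = (1.6, -1.2, 1.6) → (0.2, -0.3, 0.8) − 0.1·(1.6, -1.2, 1.6) = (0.04, -0.18, 0.64)
∂J/∂q at (0.04, -0.18, 0.64) = -0.72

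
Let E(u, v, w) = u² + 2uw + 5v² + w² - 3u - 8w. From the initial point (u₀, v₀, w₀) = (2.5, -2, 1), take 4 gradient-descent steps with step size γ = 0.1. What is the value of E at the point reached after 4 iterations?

∇E = (2u + 2w - 3, 10v, 2u + 2w - 8)
(u₁, v₁, w₁) = (2.5, -2, 1) − 0.1·(4, -20, -1) = (2.1, 0, 1.1)
(u₂, v₂, w₂) = (2.1, 0, 1.1) − 0.1·(3.4, 0, -1.6) = (1.76, 0, 1.26)
(u₃, v₃, w₃) = (1.76, 0, 1.26) − 0.1·(3.04, 0, -1.96) = (1.456, 0, 1.456)
(u₄, v₄, w₄) = (1.456, 0, 1.456) − 0.1·(2.824, 0, -2.176) = (1.1736, 0, 1.6736)
E(1.1736, 0, 1.6736) = -8.80305216

-8.80305216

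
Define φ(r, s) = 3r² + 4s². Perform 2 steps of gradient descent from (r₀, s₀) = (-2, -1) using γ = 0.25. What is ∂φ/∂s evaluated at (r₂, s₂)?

∇φ = (6r, 8s)
Step 1: at (-2, -1), ∇φ = (-12, -8) → (-2, -1) − 0.25·(-12, -8) = (1, 1)
Step 2: at (1, 1), ∇φ = (6, 8) → (1, 1) − 0.25·(6, 8) = (-0.5, -1)
∂φ/∂s at (-0.5, -1) = -8

-8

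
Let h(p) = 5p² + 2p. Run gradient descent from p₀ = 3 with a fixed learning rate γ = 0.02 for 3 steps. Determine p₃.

h′(p) = 10p + 2
p₁ = 3 − 0.02·32 = 2.36
p₂ = 2.36 − 0.02·25.6 = 1.848
p₃ = 1.848 − 0.02·20.48 = 1.4384

1.4384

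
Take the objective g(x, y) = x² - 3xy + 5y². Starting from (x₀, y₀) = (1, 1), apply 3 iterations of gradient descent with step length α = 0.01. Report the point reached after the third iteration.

(1.023365, 0.811101)

∇g = (2x - 3y, -3x + 10y)
Step 1: at (1, 1), ∇g = (-1, 7) → (1, 1) − 0.01·(-1, 7) = (1.01, 0.93)
Step 2: at (1.01, 0.93), ∇g = (-0.77, 6.27) → (1.01, 0.93) − 0.01·(-0.77, 6.27) = (1.0177, 0.8673)
Step 3: at (1.0177, 0.8673), ∇g = (-0.5665, 5.6199) → (1.0177, 0.8673) − 0.01·(-0.5665, 5.6199) = (1.023365, 0.811101)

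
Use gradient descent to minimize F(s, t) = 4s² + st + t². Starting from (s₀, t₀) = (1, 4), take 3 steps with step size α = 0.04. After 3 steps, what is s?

∇F = (8s + t, s + 2t)
(s₁, t₁) = (1, 4) − 0.04·(12, 9) = (0.52, 3.64)
(s₂, t₂) = (0.52, 3.64) − 0.04·(7.8, 7.8) = (0.208, 3.328)
(s₃, t₃) = (0.208, 3.328) − 0.04·(4.992, 6.864) = (0.00832, 3.05344)
s = 0.00832

0.00832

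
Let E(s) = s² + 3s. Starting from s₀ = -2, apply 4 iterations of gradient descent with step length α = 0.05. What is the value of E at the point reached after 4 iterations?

-2.1423831975

E′(s) = 2s + 3
s₁ = -2 − 0.05·(-1) = -1.95
s₂ = -1.95 − 0.05·(-0.9) = -1.905
s₃ = -1.905 − 0.05·(-0.81) = -1.8645
s₄ = -1.8645 − 0.05·(-0.729) = -1.82805
E(-1.82805) = -2.1423831975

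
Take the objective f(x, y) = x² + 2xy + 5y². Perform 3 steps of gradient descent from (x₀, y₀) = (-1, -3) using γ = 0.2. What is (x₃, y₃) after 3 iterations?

(0.856, 4.04)

∇f = (2x + 2y, 2x + 10y)
(x₁, y₁) = (-1, -3) − 0.2·(-8, -32) = (0.6, 3.4)
(x₂, y₂) = (0.6, 3.4) − 0.2·(8, 35.2) = (-1, -3.64)
(x₃, y₃) = (-1, -3.64) − 0.2·(-9.28, -38.4) = (0.856, 4.04)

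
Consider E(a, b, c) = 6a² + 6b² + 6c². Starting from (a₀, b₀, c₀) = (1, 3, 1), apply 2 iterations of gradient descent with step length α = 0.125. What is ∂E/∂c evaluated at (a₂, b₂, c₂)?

∇E = (12a, 12b, 12c)
Step 1: at (1, 3, 1), ∇E = (12, 36, 12) → (1, 3, 1) − 0.125·(12, 36, 12) = (-0.5, -1.5, -0.5)
Step 2: at (-0.5, -1.5, -0.5), ∇E = (-6, -18, -6) → (-0.5, -1.5, -0.5) − 0.125·(-6, -18, -6) = (0.25, 0.75, 0.25)
∂E/∂c at (0.25, 0.75, 0.25) = 3

3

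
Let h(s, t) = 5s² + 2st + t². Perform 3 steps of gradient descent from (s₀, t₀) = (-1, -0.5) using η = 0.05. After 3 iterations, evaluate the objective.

0.10376

∇h = (10s + 2t, 2s + 2t)
(s₁, t₁) = (-1, -0.5) − 0.05·(-11, -3) = (-0.45, -0.35)
(s₂, t₂) = (-0.45, -0.35) − 0.05·(-5.2, -1.6) = (-0.19, -0.27)
(s₃, t₃) = (-0.19, -0.27) − 0.05·(-2.44, -0.92) = (-0.068, -0.224)
h(-0.068, -0.224) = 0.10376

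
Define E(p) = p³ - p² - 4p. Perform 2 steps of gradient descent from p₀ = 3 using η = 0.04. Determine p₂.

E′(p) = 3p² - 2p - 4
Step 1: E′(3) = 17; p₁ = 3 − 0.04·17 = 2.32
Step 2: E′(2.32) = 7.5072; p₂ = 2.32 − 0.04·7.5072 = 2.019712

2.019712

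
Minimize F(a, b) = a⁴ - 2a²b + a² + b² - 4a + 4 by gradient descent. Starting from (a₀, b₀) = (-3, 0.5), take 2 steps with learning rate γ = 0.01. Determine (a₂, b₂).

(-1.58699712, 0.727288)

∇F = (4a³ - 4ab + 2a - 4, -2a² + 2b)
(a₁, b₁) = (-3, 0.5) − 0.01·(-112, -17) = (-1.88, 0.67)
(a₂, b₂) = (-1.88, 0.67) − 0.01·(-29.300288, -5.7288) = (-1.58699712, 0.727288)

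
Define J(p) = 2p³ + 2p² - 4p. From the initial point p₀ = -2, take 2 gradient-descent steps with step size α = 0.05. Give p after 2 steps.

-3.908

J′(p) = 6p² + 4p - 4
Step 1: J′(-2) = 12; p₁ = -2 − 0.05·12 = -2.6
Step 2: J′(-2.6) = 26.16; p₂ = -2.6 − 0.05·26.16 = -3.908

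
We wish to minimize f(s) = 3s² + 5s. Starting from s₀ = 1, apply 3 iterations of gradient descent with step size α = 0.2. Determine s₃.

f′(s) = 6s + 5
Step 1: f′(1) = 11; s₁ = 1 − 0.2·11 = -1.2
Step 2: f′(-1.2) = -2.2; s₂ = -1.2 − 0.2·(-2.2) = -0.76
Step 3: f′(-0.76) = 0.44; s₃ = -0.76 − 0.2·0.44 = -0.848

-0.848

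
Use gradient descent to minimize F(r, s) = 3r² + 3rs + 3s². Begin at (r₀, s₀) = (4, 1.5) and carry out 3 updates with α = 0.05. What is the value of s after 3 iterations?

∇F = (6r + 3s, 3r + 6s)
(r₁, s₁) = (4, 1.5) − 0.05·(28.5, 21) = (2.575, 0.45)
(r₂, s₂) = (2.575, 0.45) − 0.05·(16.8, 10.425) = (1.735, -0.07125)
(r₃, s₃) = (1.735, -0.07125) − 0.05·(10.19625, 4.7775) = (1.2251875, -0.310125)
s = -0.310125

-0.310125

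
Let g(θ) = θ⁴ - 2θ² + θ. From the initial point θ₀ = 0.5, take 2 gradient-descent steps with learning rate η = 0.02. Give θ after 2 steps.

0.52018792

g′(θ) = 4θ³ - 4θ + 1
Step 1: g′(0.5) = -0.5; θ₁ = 0.5 − 0.02·(-0.5) = 0.51
Step 2: g′(0.51) = -0.509396; θ₂ = 0.51 − 0.02·(-0.509396) = 0.52018792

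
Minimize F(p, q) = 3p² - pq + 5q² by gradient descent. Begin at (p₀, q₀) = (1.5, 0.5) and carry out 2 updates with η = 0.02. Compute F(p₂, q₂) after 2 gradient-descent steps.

∇F = (6p - q, -p + 10q)
(p₁, q₁) = (1.5, 0.5) − 0.02·(8.5, 3.5) = (1.33, 0.43)
(p₂, q₂) = (1.33, 0.43) − 0.02·(7.55, 2.97) = (1.179, 0.3706)
F(1.179, 0.3706) = 4.4199074

4.4199074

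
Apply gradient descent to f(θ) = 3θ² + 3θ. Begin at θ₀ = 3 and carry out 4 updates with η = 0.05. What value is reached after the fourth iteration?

0.34035

f′(θ) = 6θ + 3
θ₁ = 3 − 0.05·21 = 1.95
θ₂ = 1.95 − 0.05·14.7 = 1.215
θ₃ = 1.215 − 0.05·10.29 = 0.7005
θ₄ = 0.7005 − 0.05·7.203 = 0.34035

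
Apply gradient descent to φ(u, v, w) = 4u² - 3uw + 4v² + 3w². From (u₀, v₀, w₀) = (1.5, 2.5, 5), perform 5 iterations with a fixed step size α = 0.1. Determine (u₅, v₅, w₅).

(0.25632, 0.0008, 0.355625)

∇φ = (8u - 3w, 8v, -3u + 6w)
(u₁, v₁, w₁) = (1.5, 2.5, 5) − 0.1·(-3, 20, 25.5) = (1.8, 0.5, 2.45)
(u₂, v₂, w₂) = (1.8, 0.5, 2.45) − 0.1·(7.05, 4, 9.3) = (1.095, 0.1, 1.52)
(u₃, v₃, w₃) = (1.095, 0.1, 1.52) − 0.1·(4.2, 0.8, 5.835) = (0.675, 0.02, 0.9365)
(u₄, v₄, w₄) = (0.675, 0.02, 0.9365) − 0.1·(2.5905, 0.16, 3.594) = (0.41595, 0.004, 0.5771)
(u₅, v₅, w₅) = (0.41595, 0.004, 0.5771) − 0.1·(1.5963, 0.032, 2.21475) = (0.25632, 0.0008, 0.355625)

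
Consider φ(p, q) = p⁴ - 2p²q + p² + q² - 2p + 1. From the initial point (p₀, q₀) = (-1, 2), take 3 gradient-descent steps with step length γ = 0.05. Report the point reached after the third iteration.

∇φ = (4p³ - 4pq + 2p - 2, -2p² + 2q)
(p₁, q₁) = (-1, 2) − 0.05·(0, 2) = (-1, 1.9)
(p₂, q₂) = (-1, 1.9) − 0.05·(-0.4, 1.8) = (-0.98, 1.81)
(p₃, q₃) = (-0.98, 1.81) − 0.05·(-0.629568, 1.6992) = (-0.9485216, 1.72504)

(-0.9485216, 1.72504)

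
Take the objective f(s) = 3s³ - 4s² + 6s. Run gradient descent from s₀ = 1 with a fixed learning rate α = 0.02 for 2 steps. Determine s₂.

0.744472

f′(s) = 9s² - 8s + 6
Step 1: f′(1) = 7; s₁ = 1 − 0.02·7 = 0.86
Step 2: f′(0.86) = 5.7764; s₂ = 0.86 − 0.02·5.7764 = 0.744472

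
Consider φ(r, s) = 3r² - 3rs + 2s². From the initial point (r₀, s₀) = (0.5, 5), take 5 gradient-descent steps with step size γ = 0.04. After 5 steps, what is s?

2.61229056

∇φ = (6r - 3s, -3r + 4s)
Step 1: at (0.5, 5), ∇φ = (-12, 18.5) → (0.5, 5) − 0.04·(-12, 18.5) = (0.98, 4.26)
Step 2: at (0.98, 4.26), ∇φ = (-6.9, 14.1) → (0.98, 4.26) − 0.04·(-6.9, 14.1) = (1.256, 3.696)
Step 3: at (1.256, 3.696), ∇φ = (-3.552, 11.016) → (1.256, 3.696) − 0.04·(-3.552, 11.016) = (1.39808, 3.25536)
Step 4: at (1.39808, 3.25536), ∇φ = (-1.3776, 8.8272) → (1.39808, 3.25536) − 0.04·(-1.3776, 8.8272) = (1.453184, 2.902272)
Step 5: at (1.453184, 2.902272), ∇φ = (0.012288, 7.249536) → (1.453184, 2.902272) − 0.04·(0.012288, 7.249536) = (1.45269248, 2.61229056)
s = 2.61229056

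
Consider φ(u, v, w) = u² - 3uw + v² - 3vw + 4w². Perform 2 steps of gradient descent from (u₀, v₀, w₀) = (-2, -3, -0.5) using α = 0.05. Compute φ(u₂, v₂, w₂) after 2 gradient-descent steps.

-0.419175

∇φ = (2u - 3w, 2v - 3w, -3u - 3v + 8w)
Step 1: at (-2, -3, -0.5), ∇φ = (-2.5, -4.5, 11) → (-2, -3, -0.5) − 0.05·(-2.5, -4.5, 11) = (-1.875, -2.775, -1.05)
Step 2: at (-1.875, -2.775, -1.05), ∇φ = (-0.6, -2.4, 5.55) → (-1.875, -2.775, -1.05) − 0.05·(-0.6, -2.4, 5.55) = (-1.845, -2.655, -1.3275)
φ(-1.845, -2.655, -1.3275) = -0.419175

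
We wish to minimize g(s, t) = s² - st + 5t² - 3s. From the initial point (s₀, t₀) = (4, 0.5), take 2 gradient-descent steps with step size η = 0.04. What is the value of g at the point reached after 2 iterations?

∇g = (2s - t - 3, -s + 10t)
(s₁, t₁) = (4, 0.5) − 0.04·(4.5, 1) = (3.82, 0.46)
(s₂, t₂) = (3.82, 0.46) − 0.04·(4.18, 0.78) = (3.6528, 0.4288)
g(3.6528, 0.4288) = 1.7375744

1.7375744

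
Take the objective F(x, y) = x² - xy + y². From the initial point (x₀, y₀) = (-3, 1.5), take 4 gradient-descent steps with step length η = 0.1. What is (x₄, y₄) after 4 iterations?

∇F = (2x - y, -x + 2y)
(x₁, y₁) = (-3, 1.5) − 0.1·(-7.5, 6) = (-2.25, 0.9)
(x₂, y₂) = (-2.25, 0.9) − 0.1·(-5.4, 4.05) = (-1.71, 0.495)
(x₃, y₃) = (-1.71, 0.495) − 0.1·(-3.915, 2.7) = (-1.3185, 0.225)
(x₄, y₄) = (-1.3185, 0.225) − 0.1·(-2.862, 1.7685) = (-1.0323, 0.04815)

(-1.0323, 0.04815)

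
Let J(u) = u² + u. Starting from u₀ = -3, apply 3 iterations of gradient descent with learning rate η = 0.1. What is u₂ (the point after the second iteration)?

-2.1

J′(u) = 2u + 1
Step 1: J′(-3) = -5; u₁ = -3 − 0.1·(-5) = -2.5
Step 2: J′(-2.5) = -4; u₂ = -2.5 − 0.1·(-4) = -2.1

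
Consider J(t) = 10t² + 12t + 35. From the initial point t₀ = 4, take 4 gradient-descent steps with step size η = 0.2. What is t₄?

372

J′(t) = 20t + 12
Step 1: J′(4) = 92; t₁ = 4 − 0.2·92 = -14.4
Step 2: J′(-14.4) = -276; t₂ = -14.4 − 0.2·(-276) = 40.8
Step 3: J′(40.8) = 828; t₃ = 40.8 − 0.2·828 = -124.8
Step 4: J′(-124.8) = -2484; t₄ = -124.8 − 0.2·(-2484) = 372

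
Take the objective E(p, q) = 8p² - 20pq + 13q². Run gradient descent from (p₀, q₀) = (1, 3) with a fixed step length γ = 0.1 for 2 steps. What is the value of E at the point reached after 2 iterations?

6361.888

∇E = (16p - 20q, -20p + 26q)
(p₁, q₁) = (1, 3) − 0.1·(-44, 58) = (5.4, -2.8)
(p₂, q₂) = (5.4, -2.8) − 0.1·(142.4, -180.8) = (-8.84, 15.28)
E(-8.84, 15.28) = 6361.888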